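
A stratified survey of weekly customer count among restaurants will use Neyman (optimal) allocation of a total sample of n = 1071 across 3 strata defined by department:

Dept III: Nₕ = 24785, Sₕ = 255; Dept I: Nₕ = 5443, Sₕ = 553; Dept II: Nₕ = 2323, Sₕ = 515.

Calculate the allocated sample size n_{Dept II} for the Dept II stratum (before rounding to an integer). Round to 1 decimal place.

121.7

Neyman allocation: nₕ = n·NₕSₕ / Σⱼ NⱼSⱼ.
Σ NⱼSⱼ = 24785·255 + 5443·553 + 2323·515 = 1.0526499 × 10^7.
n_{Dept II} = 1071·2323·515 / (1.0526499 × 10^7) = 121.7.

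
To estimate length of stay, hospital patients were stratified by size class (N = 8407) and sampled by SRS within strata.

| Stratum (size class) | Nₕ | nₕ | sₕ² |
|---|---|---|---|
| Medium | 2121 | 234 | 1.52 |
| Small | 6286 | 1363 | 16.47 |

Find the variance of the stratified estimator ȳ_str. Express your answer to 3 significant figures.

0.00566

Var(ȳ_str) = Σₕ Wₕ²(1 − fₕ)sₕ²/nₕ with Wₕ = Nₕ/N, N = 8407.
Medium: Wₕ = 0.25228976; term = 0.25228976²·(1 − 0.11032532)·1.52/234 = 3.6783937 × 10^-4.
Small: Wₕ = 0.74771024; term = 0.74771024²·(1 − 0.21683105)·16.47/1363 = 0.0052907819.
Sum = 0.0056586213.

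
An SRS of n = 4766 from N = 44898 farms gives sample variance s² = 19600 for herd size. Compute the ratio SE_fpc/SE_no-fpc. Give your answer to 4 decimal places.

0.9454

f = n/N = 4766/44898 = 0.10615172.
SE_no-fpc = √(s²/n) = 2.0279209; SE_fpc = √((1−f)s²/n) = 1.9172684.
Ratio = √(1−f) = 0.94543550.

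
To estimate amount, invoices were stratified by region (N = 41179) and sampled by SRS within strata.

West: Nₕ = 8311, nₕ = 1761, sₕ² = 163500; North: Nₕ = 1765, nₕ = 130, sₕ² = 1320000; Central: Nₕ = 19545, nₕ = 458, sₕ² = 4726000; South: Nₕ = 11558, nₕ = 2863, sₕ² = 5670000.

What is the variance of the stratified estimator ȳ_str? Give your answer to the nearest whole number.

2408

Var(ȳ_str) = Σₕ Wₕ²(1 − fₕ)sₕ²/nₕ with Wₕ = Nₕ/N, N = 41179.
West: Wₕ = 0.20182617; term = 0.20182617²·(1 − 0.21188786)·163500/1761 = 2.9805842.
North: Wₕ = 0.04286165; term = 0.04286165²·(1 − 0.07365439)·1320000/130 = 17.279909.
Central: Wₕ = 0.47463513; term = 0.47463513²·(1 − 0.02343310)·4726000/458 = 2270.1262.
South: Wₕ = 0.28067704; term = 0.28067704²·(1 − 0.24770722)·5670000/2863 = 117.37143.
Sum = 2407.7581.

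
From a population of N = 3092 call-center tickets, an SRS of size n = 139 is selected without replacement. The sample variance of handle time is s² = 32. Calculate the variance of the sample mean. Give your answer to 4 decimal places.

Under SRS without replacement, Var(ȳ) = (1 − f)·s²/n with f = n/N = 139/3092 = 0.04495472.
Var(ȳ) = (1 − 0.04495472)·32/139 = 0.95504528·0.23021583 = 0.21986654.

0.2199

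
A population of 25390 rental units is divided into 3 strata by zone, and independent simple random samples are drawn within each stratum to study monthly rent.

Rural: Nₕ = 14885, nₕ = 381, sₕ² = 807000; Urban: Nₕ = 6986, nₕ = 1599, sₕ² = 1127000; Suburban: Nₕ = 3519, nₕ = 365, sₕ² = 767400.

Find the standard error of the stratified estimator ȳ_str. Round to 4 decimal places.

Var(ȳ_str) = Σₕ Wₕ²(1 − fₕ)sₕ²/nₕ with Wₕ = Nₕ/N, N = 25390.
Rural: Wₕ = 0.58625443; term = 0.58625443²·(1 − 0.02559624)·807000/381 = 709.34872.
Urban: Wₕ = 0.27514770; term = 0.27514770²·(1 − 0.22888634)·1127000/1599 = 41.145809.
Suburban: Wₕ = 0.13859787; term = 0.13859787²·(1 − 0.10372265)·767400/365 = 36.197992.
Sum = 786.69252.
SE = √(786.69252) = 28.0480.

28.0480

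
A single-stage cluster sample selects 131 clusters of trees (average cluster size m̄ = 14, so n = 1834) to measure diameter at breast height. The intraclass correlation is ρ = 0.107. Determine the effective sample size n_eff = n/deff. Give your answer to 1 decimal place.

767.0

deff = 1 + (14 − 1)·0.107 = 1 + 1.391 = 2.391.
n_eff = 1834 / 2.391 = 767.0.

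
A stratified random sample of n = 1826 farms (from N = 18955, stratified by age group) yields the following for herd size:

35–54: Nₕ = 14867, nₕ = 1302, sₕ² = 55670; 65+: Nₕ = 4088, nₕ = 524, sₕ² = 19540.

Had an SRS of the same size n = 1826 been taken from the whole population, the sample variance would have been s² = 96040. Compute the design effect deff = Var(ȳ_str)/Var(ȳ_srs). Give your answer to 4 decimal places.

Var(ȳ_str) = Σ Wₕ²(1−fₕ)sₕ²/nₕ with Wₕ = Nₕ/18955:
  35–54: (14867/18955)²·(1−1302/14867)·55670/1302 = 23.999699
  65+: (4088/18955)²·(1−524/4088)·19540/524 = 1.5121479
  → Var(ȳ_str) = 25.511847.
Var(ȳ_srs) = (1 − 1826/18955)·96040/1826 = 47.529101.
deff = 25.511847 / 47.529101 = 0.5368.

0.5368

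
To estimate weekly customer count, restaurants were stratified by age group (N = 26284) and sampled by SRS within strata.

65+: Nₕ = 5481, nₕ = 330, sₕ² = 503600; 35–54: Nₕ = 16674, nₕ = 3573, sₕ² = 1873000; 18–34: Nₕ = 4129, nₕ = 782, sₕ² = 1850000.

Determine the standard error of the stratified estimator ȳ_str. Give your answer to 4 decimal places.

Var(ȳ_str) = Σₕ Wₕ²(1 − fₕ)sₕ²/nₕ with Wₕ = Nₕ/N, N = 26284.
65+: Wₕ = 0.20852990; term = 0.20852990²·(1 − 0.06020799)·503600/330 = 62.364898.
35–54: Wₕ = 0.63437833; term = 0.63437833²·(1 − 0.21428571)·1873000/3573 = 165.75479.
18–34: Wₕ = 0.15709177; term = 0.15709177²·(1 − 0.18939210)·1850000/782 = 47.324132.
Sum = 275.44382.
SE = √(275.44382) = 16.5965.

16.5965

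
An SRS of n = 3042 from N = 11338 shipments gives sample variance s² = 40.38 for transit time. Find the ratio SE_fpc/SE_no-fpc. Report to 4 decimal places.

0.8554

f = n/N = 3042/11338 = 0.26830129.
SE_no-fpc = √(s²/n) = 0.11521355; SE_fpc = √((1−f)s²/n) = 0.098552966.
Ratio = √(1−f) = 0.85539389.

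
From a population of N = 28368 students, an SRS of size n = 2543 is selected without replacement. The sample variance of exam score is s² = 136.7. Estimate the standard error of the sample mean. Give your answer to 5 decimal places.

Under SRS without replacement, Var(ȳ) = (1 − f)·s²/n with f = n/N = 2543/28368 = 0.08964326.
Var(ȳ) = (1 − 0.08964326)·136.7/2543 = 0.91035674·0.053755407 = 0.048936597.
SE(ȳ) = √(0.048936597) = 0.22122.

0.22122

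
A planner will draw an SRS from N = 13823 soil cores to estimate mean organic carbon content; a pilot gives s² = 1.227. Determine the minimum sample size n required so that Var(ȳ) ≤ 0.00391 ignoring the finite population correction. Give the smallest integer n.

Without fpc, n₀ = s²/D = 1.227/0.00391 = 313.8107.
Rounding up, n = 314.

314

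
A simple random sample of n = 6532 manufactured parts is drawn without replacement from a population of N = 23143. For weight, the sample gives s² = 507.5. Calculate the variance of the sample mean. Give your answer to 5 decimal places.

Under SRS without replacement, Var(ȳ) = (1 − f)·s²/n with f = n/N = 6532/23143 = 0.28224517.
Var(ȳ) = (1 − 0.28224517)·507.5/6532 = 0.71775483·0.077694427 = 0.05576555.

0.05577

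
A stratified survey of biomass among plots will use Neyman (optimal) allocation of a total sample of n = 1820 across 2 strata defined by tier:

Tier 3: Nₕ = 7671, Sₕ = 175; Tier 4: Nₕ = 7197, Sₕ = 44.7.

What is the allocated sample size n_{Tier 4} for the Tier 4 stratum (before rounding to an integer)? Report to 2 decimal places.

351.84

Neyman allocation: nₕ = n·NₕSₕ / Σⱼ NⱼSⱼ.
Σ NⱼSⱼ = 7671·175 + 7197·44.7 = 1.6641309 × 10^6.
n_{Tier 4} = 1820·7197·44.7 / (1.6641309 × 10^6) = 351.84.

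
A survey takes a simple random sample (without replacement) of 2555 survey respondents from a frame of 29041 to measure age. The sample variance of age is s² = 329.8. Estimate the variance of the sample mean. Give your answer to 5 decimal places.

Under SRS without replacement, Var(ȳ) = (1 − f)·s²/n with f = n/N = 2555/29041 = 0.08797906.
Var(ȳ) = (1 − 0.08797906)·329.8/2555 = 0.91202094·0.12908023 = 0.11772388.

0.11772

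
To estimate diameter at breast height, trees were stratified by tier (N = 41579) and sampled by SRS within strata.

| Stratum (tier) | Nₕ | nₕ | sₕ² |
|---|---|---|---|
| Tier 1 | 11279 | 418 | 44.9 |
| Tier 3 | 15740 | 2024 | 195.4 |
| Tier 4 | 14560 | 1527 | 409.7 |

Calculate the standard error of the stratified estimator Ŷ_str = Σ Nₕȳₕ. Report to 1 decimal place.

Var(Ŷ_str) = Σₕ Nₕ²(1 − fₕ)sₕ²/nₕ.
Tier 1: 11279²·(1 − 418/11279)·44.9/418 = 1.3158624 × 10^7.
Tier 3: 15740²·(1 − 2024/15740)·195.4/2024 = 2.0842329 × 10^7.
Tier 4: 14560²·(1 − 1527/14560)·409.7/1527 = 5.091347 × 10^7.
Sum = 8.4914423 × 10^7.
SE = √(8.4914423 × 10^7) = 9214.9.

9214.9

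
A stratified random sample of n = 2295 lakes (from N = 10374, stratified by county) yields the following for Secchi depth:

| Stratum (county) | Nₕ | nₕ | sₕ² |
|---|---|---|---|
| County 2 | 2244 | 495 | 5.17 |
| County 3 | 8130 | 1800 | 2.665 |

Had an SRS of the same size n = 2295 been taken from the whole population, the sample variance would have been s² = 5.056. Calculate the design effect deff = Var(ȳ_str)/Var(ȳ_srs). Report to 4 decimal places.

Var(ȳ_str) = Σ Wₕ²(1−fₕ)sₕ²/nₕ with Wₕ = Nₕ/10374:
  County 2: (2244/10374)²·(1−495/2244)·5.17/495 = 3.8089522 × 10^-4
  County 3: (8130/10374)²·(1−1800/8130)·2.665/1800 = 7.0798895 × 10^-4
  → Var(ȳ_str) = 0.0010888842.
Var(ȳ_srs) = (1 − 2295/10374)·5.056/2295 = 0.0017156778.
deff = 0.0010888842 / 0.0017156778 = 0.6347.

0.6347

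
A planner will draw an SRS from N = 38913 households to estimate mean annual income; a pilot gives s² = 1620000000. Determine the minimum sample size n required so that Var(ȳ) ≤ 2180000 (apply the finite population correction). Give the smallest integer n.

730

Without fpc, n₀ = s²/D = 1620000000/2180000 = 743.1193.
With fpc, (1 − n/N)·s²/n ≤ D requires n ≥ n₀/(1 + n₀/N) = 743.1193/(1 + 743.1193/38913) = 729.1939.
Rounding up, n = 730.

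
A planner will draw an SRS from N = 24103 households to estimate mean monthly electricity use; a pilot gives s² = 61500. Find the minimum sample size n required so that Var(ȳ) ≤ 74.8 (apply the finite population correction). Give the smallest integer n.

796

Without fpc, n₀ = s²/D = 61500/74.8 = 822.1925.
With fpc, (1 − n/N)·s²/n ≤ D requires n ≥ n₀/(1 + n₀/N) = 822.1925/(1 + 822.1925/24103) = 795.0713.
Rounding up, n = 796.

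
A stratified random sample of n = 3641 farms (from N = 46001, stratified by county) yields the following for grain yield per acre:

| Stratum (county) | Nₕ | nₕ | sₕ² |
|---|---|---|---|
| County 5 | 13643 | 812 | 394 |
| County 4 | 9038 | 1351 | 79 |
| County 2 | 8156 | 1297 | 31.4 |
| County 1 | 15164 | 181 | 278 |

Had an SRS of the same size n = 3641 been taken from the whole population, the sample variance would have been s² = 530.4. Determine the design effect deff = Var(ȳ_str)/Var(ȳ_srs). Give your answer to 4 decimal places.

Var(ȳ_str) = Σ Wₕ²(1−fₕ)sₕ²/nₕ with Wₕ = Nₕ/46001:
  County 5: (13643/46001)²·(1−812/13643)·394/812 = 0.040139876
  County 4: (9038/46001)²·(1−1351/9038)·79/1351 = 0.0019198461
  County 2: (8156/46001)²·(1−1297/8156)·31.4/1297 = 6.4001941 × 10^-4
  County 1: (15164/46001)²·(1−181/15164)·278/181 = 0.16490895
  → Var(ȳ_str) = 0.20760869.
Var(ȳ_srs) = (1 − 3641/46001)·530.4/3641 = 0.13414408.
deff = 0.20760869 / 0.13414408 = 1.5477.

1.5477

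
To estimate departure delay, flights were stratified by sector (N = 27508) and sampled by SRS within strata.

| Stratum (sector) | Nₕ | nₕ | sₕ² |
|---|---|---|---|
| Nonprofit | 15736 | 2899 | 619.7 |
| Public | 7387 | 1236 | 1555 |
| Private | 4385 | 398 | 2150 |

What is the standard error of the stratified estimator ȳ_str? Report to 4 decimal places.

Var(ȳ_str) = Σₕ Wₕ²(1 − fₕ)sₕ²/nₕ with Wₕ = Nₕ/N, N = 27508.
Nonprofit: Wₕ = 0.57205177; term = 0.57205177²·(1 − 0.18422725)·619.7/2899 = 0.057065436.
Public: Wₕ = 0.26854006; term = 0.26854006²·(1 − 0.16732097)·1555/1236 = 0.075545346.
Private: Wₕ = 0.15940817; term = 0.15940817²·(1 − 0.09076397)·2150/398 = 0.12481109.
Sum = 0.25742187.
SE = √(0.25742187) = 0.5074.

0.5074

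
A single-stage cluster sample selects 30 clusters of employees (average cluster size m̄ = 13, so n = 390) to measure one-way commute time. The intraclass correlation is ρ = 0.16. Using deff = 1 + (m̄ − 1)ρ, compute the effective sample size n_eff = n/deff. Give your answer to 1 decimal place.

133.6

deff = 1 + (13 − 1)·0.16 = 1 + 1.92 = 2.92.
n_eff = 390 / 2.92 = 133.6.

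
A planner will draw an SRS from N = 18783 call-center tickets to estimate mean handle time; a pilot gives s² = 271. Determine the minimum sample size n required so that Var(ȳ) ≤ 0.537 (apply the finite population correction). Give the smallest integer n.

Without fpc, n₀ = s²/D = 271/0.537 = 504.6555.
With fpc, (1 − n/N)·s²/n ≤ D requires n ≥ n₀/(1 + n₀/N) = 504.6555/(1 + 504.6555/18783) = 491.4513.
Rounding up, n = 492.

492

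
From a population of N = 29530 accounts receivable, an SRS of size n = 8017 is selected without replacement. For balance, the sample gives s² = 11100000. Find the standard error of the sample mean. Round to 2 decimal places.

31.76

Under SRS without replacement, Var(ȳ) = (1 − f)·s²/n with f = n/N = 8017/29530 = 0.27148662.
Var(ȳ) = (1 − 0.27148662)·11100000/8017 = 0.72851338·1384.5578 = 1008.6689.
SE(ȳ) = √(1008.6689) = 31.76.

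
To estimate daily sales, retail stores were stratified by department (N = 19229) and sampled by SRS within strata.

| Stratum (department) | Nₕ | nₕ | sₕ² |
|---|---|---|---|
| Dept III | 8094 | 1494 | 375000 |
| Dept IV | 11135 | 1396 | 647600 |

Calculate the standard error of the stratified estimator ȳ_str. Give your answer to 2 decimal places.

Var(ȳ_str) = Σₕ Wₕ²(1 − fₕ)sₕ²/nₕ with Wₕ = Nₕ/N, N = 19229.
Dept III: Wₕ = 0.42092673; term = 0.42092673²·(1 − 0.18458117)·375000/1494 = 36.263892.
Dept IV: Wₕ = 0.57907327; term = 0.57907327²·(1 − 0.12537045)·647600/1396 = 136.05441.
Sum = 172.3183.
SE = √(172.3183) = 13.13.

13.13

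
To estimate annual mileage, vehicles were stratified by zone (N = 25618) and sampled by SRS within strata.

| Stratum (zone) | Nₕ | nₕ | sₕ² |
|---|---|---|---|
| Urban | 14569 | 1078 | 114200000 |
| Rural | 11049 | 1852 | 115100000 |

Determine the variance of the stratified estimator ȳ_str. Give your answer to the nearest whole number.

Var(ȳ_str) = Σₕ Wₕ²(1 − fₕ)sₕ²/nₕ with Wₕ = Nₕ/N, N = 25618.
Urban: Wₕ = 0.56870169; term = 0.56870169²·(1 − 0.07399272)·114200000/1078 = 31727.13.
Rural: Wₕ = 0.43129831; term = 0.43129831²·(1 − 0.16761698)·115100000/1852 = 9623.057.
Sum = 41350.187.

41350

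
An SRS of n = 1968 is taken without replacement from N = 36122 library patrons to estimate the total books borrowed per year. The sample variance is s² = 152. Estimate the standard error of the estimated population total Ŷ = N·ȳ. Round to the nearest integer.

9761

Var(Ŷ) = N²·Var(ȳ) = N²·(1 − n/N)·s²/n.
f = 1968/36122 = 0.05448203; Var(ȳ) = 0.94551797·152/1968 = 0.07302781.
Var(Ŷ) = 36122² · 0.07302781 = 9.5286605 × 10^7.
SE(Ŷ) = √(9.5286605 × 10^7) = 9761.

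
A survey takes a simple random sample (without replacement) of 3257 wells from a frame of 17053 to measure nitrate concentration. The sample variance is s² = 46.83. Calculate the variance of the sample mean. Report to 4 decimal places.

Under SRS without replacement, Var(ȳ) = (1 − f)·s²/n with f = n/N = 3257/17053 = 0.19099279.
Var(ȳ) = (1 − 0.19099279)·46.83/3257 = 0.80900721·0.014378262 = 0.011632118.

0.0116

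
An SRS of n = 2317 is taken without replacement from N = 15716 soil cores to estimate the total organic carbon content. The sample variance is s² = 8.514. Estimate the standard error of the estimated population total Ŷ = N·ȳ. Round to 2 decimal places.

Var(Ŷ) = N²·Var(ȳ) = N²·(1 − n/N)·s²/n.
f = 2317/15716 = 0.14742937; Var(ȳ) = 0.85257063·8.514/2317 = 0.0031328383.
Var(Ŷ) = 15716² · 0.0031328383 = 773788.05.
SE(Ŷ) = √(773788.05) = 879.65.

879.65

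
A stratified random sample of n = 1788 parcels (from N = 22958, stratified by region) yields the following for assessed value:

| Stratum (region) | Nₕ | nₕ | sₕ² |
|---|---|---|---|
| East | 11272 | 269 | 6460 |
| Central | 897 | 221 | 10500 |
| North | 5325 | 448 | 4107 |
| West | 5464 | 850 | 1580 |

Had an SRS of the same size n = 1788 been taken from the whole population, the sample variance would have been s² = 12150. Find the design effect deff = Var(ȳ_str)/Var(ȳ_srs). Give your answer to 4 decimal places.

Var(ȳ_str) = Σ Wₕ²(1−fₕ)sₕ²/nₕ with Wₕ = Nₕ/22958:
  East: (11272/22958)²·(1−269/11272)·6460/269 = 5.650986
  Central: (897/22958)²·(1−221/897)·10500/221 = 0.054659803
  North: (5325/22958)²·(1−448/5325)·4107/448 = 0.4517009
  West: (5464/22958)²·(1−850/5464)·1580/850 = 0.088911582
  → Var(ȳ_str) = 6.2462583.
Var(ȳ_srs) = (1 − 1788/22958)·12150/1788 = 6.2660747.
deff = 6.2462583 / 6.2660747 = 0.9968.

0.9968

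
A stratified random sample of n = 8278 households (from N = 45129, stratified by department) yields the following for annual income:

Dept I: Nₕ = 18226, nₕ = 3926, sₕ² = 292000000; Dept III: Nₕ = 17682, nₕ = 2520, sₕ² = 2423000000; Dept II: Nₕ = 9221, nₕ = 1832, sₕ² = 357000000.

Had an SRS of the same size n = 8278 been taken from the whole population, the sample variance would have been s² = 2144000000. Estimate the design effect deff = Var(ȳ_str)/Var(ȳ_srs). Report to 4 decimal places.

0.6743

Var(ȳ_str) = Σ Wₕ²(1−fₕ)sₕ²/nₕ with Wₕ = Nₕ/45129:
  Dept I: (18226/45129)²·(1−3926/18226)·292000000/3926 = 9518.0622
  Dept III: (17682/45129)²·(1−2520/17682)·2423000000/2520 = 126569.58
  Dept II: (9221/45129)²·(1−1832/9221)·357000000/1832 = 6519.2107
  → Var(ȳ_str) = 142606.85.
Var(ȳ_srs) = (1 − 8278/45129)·2144000000/8278 = 211491.5.
deff = 142606.85 / 211491.5 = 0.6743.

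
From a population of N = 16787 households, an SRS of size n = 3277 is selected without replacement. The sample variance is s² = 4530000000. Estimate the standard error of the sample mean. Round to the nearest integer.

1055

Under SRS without replacement, Var(ȳ) = (1 − f)·s²/n with f = n/N = 3277/16787 = 0.19521058.
Var(ȳ) = (1 − 0.19521058)·4530000000/3277 = 0.80478942·1.3823619 × 10^6 = 1.1125102 × 10^6.
SE(ȳ) = √(1.1125102 × 10^6) = 1055.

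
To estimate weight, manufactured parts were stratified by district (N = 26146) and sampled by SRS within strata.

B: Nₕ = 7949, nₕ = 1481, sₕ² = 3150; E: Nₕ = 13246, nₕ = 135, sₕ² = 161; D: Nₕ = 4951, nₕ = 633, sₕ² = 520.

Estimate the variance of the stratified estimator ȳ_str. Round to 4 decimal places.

0.4886

Var(ȳ_str) = Σₕ Wₕ²(1 − fₕ)sₕ²/nₕ with Wₕ = Nₕ/N, N = 26146.
B: Wₕ = 0.30402356; term = 0.30402356²·(1 − 0.18631274)·3150/1481 = 0.15996593.
E: Wₕ = 0.50661669; term = 0.50661669²·(1 − 0.01019176)·161/135 = 0.30297177.
D: Wₕ = 0.18935975; term = 0.18935975²·(1 − 0.12785296)·520/633 = 0.025690034.
Sum = 0.48862773.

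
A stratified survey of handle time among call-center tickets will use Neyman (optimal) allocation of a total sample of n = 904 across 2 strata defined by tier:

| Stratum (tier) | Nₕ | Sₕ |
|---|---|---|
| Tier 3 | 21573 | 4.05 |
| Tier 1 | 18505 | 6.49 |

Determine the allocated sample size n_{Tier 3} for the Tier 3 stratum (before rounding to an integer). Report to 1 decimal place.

380.7

Neyman allocation: nₕ = n·NₕSₕ / Σⱼ NⱼSⱼ.
Σ NⱼSⱼ = 21573·4.05 + 18505·6.49 = 207468.1.
n_{Tier 3} = 904·21573·4.05 / 207468.1 = 380.7.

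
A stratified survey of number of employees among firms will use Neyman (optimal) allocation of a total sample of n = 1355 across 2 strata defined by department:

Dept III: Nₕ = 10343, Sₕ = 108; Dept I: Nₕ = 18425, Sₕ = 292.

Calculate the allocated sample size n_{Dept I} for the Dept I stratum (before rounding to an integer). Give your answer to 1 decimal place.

Neyman allocation: nₕ = n·NₕSₕ / Σⱼ NⱼSⱼ.
Σ NⱼSⱼ = 10343·108 + 18425·292 = 6.497144 × 10^6.
n_{Dept I} = 1355·18425·292 / (6.497144 × 10^6) = 1122.0.

1122.0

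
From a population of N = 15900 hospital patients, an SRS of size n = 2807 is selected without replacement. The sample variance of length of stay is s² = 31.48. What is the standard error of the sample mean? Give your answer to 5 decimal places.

Under SRS without replacement, Var(ȳ) = (1 − f)·s²/n with f = n/N = 2807/15900 = 0.17654088.
Var(ȳ) = (1 − 0.17654088)·31.48/2807 = 0.82345912·0.01121482 = 0.0092349459.
SE(ȳ) = √(0.0092349459) = 0.09610.

0.09610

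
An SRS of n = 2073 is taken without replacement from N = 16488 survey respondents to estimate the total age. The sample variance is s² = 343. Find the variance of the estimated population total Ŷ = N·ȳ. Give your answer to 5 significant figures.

Var(Ŷ) = N²·Var(ȳ) = N²·(1 − n/N)·s²/n.
f = 2073/16488 = 0.12572780; Var(ȳ) = 0.87427220·343/2073 = 0.14465768.
Var(Ŷ) = 16488² · 0.14465768 = 3.932579 × 10^7.

3.9326 × 10^7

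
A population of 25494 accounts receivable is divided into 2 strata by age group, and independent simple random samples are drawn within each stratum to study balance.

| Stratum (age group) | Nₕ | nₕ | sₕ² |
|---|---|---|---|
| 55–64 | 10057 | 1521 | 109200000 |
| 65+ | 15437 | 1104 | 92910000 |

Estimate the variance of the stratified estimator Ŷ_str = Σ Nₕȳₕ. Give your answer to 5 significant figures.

2.4784 × 10^13

Var(Ŷ_str) = Σₕ Nₕ²(1 − fₕ)sₕ²/nₕ.
55–64: 10057²·(1 − 1521/10057)·109200000/1521 = 6.1633422 × 10^12.
65+: 15437²·(1 − 1104/15437)·92910000/1104 = 1.8620588 × 10^13.
Sum = 2.478393 × 10^13.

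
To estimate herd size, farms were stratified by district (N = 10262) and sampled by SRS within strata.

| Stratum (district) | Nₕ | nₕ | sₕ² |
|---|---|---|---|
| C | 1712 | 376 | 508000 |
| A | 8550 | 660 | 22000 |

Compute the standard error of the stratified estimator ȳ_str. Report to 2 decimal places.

7.12

Var(ȳ_str) = Σₕ Wₕ²(1 − fₕ)sₕ²/nₕ with Wₕ = Nₕ/N, N = 10262.
C: Wₕ = 0.16682908; term = 0.16682908²·(1 − 0.21962617)·508000/376 = 29.344186.
A: Wₕ = 0.83317092; term = 0.83317092²·(1 − 0.07719298)·22000/660 = 21.352948.
Sum = 50.697134.
SE = √(50.697134) = 7.12.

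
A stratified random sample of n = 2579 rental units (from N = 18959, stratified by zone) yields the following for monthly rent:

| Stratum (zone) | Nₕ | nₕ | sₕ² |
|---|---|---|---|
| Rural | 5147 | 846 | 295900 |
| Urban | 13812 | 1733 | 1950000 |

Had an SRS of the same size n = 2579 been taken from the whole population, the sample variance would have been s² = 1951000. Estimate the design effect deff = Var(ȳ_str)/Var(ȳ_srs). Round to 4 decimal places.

0.8320

Var(ȳ_str) = Σ Wₕ²(1−fₕ)sₕ²/nₕ with Wₕ = Nₕ/18959:
  Rural: (5147/18959)²·(1−846/5147)·295900/846 = 21.541074
  Urban: (13812/18959)²·(1−1733/13812)·1950000/1733 = 522.26719
  → Var(ȳ_str) = 543.80826.
Var(ȳ_srs) = (1 − 2579/18959)·1951000/2579 = 653.58849.
deff = 543.80826 / 653.58849 = 0.8320.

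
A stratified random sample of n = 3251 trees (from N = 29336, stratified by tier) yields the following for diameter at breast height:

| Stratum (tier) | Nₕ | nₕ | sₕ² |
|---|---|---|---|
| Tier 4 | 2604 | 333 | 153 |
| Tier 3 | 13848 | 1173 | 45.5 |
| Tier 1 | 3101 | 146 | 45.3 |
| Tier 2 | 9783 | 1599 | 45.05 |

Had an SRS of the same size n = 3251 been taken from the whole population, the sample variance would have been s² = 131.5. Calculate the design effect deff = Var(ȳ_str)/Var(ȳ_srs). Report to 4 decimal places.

0.4725

Var(ȳ_str) = Σ Wₕ²(1−fₕ)sₕ²/nₕ with Wₕ = Nₕ/29336:
  Tier 4: (2604/29336)²·(1−333/2604)·153/333 = 0.0031572103
  Tier 3: (13848/29336)²·(1−1173/13848)·45.5/1173 = 0.0079112774
  Tier 1: (3101/29336)²·(1−146/3101)·45.3/146 = 0.0033037167
  Tier 2: (9783/29336)²·(1−1599/9783)·45.05/1599 = 0.0026210917
  → Var(ȳ_str) = 0.016993296.
Var(ȳ_srs) = (1 − 3251/29336)·131.5/3251 = 0.035966546.
deff = 0.016993296 / 0.035966546 = 0.4725.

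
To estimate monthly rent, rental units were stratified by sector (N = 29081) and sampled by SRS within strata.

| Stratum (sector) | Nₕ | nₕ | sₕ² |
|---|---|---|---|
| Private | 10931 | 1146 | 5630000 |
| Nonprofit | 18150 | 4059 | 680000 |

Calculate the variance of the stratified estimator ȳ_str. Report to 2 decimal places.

Var(ȳ_str) = Σₕ Wₕ²(1 − fₕ)sₕ²/nₕ with Wₕ = Nₕ/N, N = 29081.
Private: Wₕ = 0.37588116; term = 0.37588116²·(1 − 0.10483945)·5630000/1146 = 621.33501.
Nonprofit: Wₕ = 0.62411884; term = 0.62411884²·(1 − 0.22363636)·680000/4059 = 50.662852.
Sum = 671.99786.

672.00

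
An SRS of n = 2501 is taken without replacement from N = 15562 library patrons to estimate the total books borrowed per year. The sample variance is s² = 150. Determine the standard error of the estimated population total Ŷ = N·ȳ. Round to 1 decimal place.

3491.5

Var(Ŷ) = N²·Var(ȳ) = N²·(1 − n/N)·s²/n.
f = 2501/15562 = 0.16071199; Var(ȳ) = 0.83928801·150/2501 = 0.050337146.
Var(Ŷ) = 15562² · 0.050337146 = 1.2190441 × 10^7.
SE(Ŷ) = √(1.2190441 × 10^7) = 3491.5.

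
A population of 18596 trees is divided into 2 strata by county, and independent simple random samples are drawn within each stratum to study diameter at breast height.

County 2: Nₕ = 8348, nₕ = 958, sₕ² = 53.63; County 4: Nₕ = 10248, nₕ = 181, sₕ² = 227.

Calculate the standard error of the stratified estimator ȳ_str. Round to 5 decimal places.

Var(ȳ_str) = Σₕ Wₕ²(1 − fₕ)sₕ²/nₕ with Wₕ = Nₕ/N, N = 18596.
County 2: Wₕ = 0.44891374; term = 0.44891374²·(1 − 0.11475803)·53.63/958 = 0.009986886.
County 4: Wₕ = 0.55108626; term = 0.55108626²·(1 − 0.01766198)·227/181 = 0.37415142.
Sum = 0.38413831.
SE = √(0.38413831) = 0.61979.

0.61979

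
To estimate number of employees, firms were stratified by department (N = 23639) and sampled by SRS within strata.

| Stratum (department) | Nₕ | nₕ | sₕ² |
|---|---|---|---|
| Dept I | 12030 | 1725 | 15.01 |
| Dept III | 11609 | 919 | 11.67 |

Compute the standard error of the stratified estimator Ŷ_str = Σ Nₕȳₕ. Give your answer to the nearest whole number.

1629

Var(Ŷ_str) = Σₕ Nₕ²(1 − fₕ)sₕ²/nₕ.
Dept I: 12030²·(1 − 1725/12030)·15.01/1725 = 1.0787113 × 10^6.
Dept III: 11609²·(1 − 919/11609)·11.67/919 = 1.5758971 × 10^6.
Sum = 2.6546084 × 10^6.
SE = √(2.6546084 × 10^6) = 1629.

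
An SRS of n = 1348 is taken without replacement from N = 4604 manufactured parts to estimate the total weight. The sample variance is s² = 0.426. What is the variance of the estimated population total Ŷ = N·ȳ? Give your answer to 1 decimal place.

4737.4

Var(Ŷ) = N²·Var(ȳ) = N²·(1 − n/N)·s²/n.
f = 1348/4604 = 0.29278888; Var(ȳ) = 0.70721112·0.426/1348 = 2.234955 × 10^-4.
Var(Ŷ) = 4604² · (2.234955 × 10^-4) = 4737.393.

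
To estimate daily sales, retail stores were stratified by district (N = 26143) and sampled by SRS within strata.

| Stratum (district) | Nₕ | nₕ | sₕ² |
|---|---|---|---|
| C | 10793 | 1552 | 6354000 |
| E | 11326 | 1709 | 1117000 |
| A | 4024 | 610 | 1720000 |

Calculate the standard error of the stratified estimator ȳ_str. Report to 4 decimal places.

Var(ȳ_str) = Σₕ Wₕ²(1 − fₕ)sₕ²/nₕ with Wₕ = Nₕ/N, N = 26143.
C: Wₕ = 0.41284474; term = 0.41284474²·(1 − 0.14379691)·6354000/1552 = 597.45582.
E: Wₕ = 0.43323261; term = 0.43323261²·(1 − 0.15089175)·1117000/1709 = 104.16371.
A: Wₕ = 0.15392266; term = 0.15392266²·(1 − 0.15159046)·1720000/610 = 56.677313.
Sum = 758.29684.
SE = √(758.29684) = 27.5372.

27.5372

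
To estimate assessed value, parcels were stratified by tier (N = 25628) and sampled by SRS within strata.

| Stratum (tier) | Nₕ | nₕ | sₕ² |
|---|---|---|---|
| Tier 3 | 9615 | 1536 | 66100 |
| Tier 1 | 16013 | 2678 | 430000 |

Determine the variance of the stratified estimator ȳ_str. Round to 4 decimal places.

Var(ȳ_str) = Σₕ Wₕ²(1 − fₕ)sₕ²/nₕ with Wₕ = Nₕ/N, N = 25628.
Tier 3: Wₕ = 0.37517559; term = 0.37517559²·(1 − 0.15975039)·66100/1536 = 5.0896476.
Tier 1: Wₕ = 0.62482441; term = 0.62482441²·(1 − 0.16723912)·430000/2678 = 52.202845.
Sum = 57.292493.

57.2925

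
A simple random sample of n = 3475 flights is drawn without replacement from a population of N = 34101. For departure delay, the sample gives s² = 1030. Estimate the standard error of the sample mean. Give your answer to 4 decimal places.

0.5159

Under SRS without replacement, Var(ȳ) = (1 − f)·s²/n with f = n/N = 3475/34101 = 0.10190317.
Var(ȳ) = (1 − 0.10190317)·1030/3475 = 0.89809683·0.29640288 = 0.26619848.
SE(ȳ) = √(0.26619848) = 0.5159.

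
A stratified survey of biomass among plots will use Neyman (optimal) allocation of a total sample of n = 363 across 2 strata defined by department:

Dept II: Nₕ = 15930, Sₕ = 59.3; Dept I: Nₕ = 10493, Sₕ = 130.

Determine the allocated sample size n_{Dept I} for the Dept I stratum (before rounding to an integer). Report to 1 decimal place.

Neyman allocation: nₕ = n·NₕSₕ / Σⱼ NⱼSⱼ.
Σ NⱼSⱼ = 15930·59.3 + 10493·130 = 2.308739 × 10^6.
n_{Dept I} = 363·10493·130 / (2.308739 × 10^6) = 214.5.

214.5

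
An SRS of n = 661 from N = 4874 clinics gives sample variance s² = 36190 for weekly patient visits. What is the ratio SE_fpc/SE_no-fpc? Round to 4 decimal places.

f = n/N = 661/4874 = 0.13561756.
SE_no-fpc = √(s²/n) = 7.3993499; SE_fpc = √((1−f)s²/n) = 6.8793361.
Ratio = √(1−f) = 0.92972170.

0.9297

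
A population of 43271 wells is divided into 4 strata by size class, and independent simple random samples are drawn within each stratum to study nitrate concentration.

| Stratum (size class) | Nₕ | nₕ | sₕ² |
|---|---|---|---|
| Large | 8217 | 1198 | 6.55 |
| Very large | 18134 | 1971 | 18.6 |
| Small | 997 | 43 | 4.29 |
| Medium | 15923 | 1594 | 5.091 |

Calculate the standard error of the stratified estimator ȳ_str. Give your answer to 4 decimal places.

Var(ȳ_str) = Σₕ Wₕ²(1 − fₕ)sₕ²/nₕ with Wₕ = Nₕ/N, N = 43271.
Large: Wₕ = 0.18989624; term = 0.18989624²·(1 − 0.14579530)·6.55/1198 = 1.6841437 × 10^-4.
Very large: Wₕ = 0.41907975; term = 0.41907975²·(1 − 0.10869086)·18.6/1971 = 0.0014772297.
Small: Wₕ = 0.02304084; term = 0.02304084²·(1 − 0.04312939)·4.29/43 = 5.0680222 × 10^-5.
Medium: Wₕ = 0.36798318; term = 0.36798318²·(1 − 0.10010676)·5.091/1594 = 3.8919002 × 10^-4.
Sum = 0.0020855143.
SE = √(0.0020855143) = 0.0457.

0.0457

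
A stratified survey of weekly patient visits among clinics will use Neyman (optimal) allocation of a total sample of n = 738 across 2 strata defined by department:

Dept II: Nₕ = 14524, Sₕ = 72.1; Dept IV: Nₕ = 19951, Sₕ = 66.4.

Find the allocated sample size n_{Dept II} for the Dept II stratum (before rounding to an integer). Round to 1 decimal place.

325.8

Neyman allocation: nₕ = n·NₕSₕ / Σⱼ NⱼSⱼ.
Σ NⱼSⱼ = 14524·72.1 + 19951·66.4 = 2.3719268 × 10^6.
n_{Dept II} = 738·14524·72.1 / (2.3719268 × 10^6) = 325.8.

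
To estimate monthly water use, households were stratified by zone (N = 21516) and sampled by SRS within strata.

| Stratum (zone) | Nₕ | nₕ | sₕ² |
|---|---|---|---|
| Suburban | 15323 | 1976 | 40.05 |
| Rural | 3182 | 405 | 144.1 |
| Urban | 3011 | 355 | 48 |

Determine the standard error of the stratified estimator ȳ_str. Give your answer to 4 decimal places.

0.1345

Var(ȳ_str) = Σₕ Wₕ²(1 − fₕ)sₕ²/nₕ with Wₕ = Nₕ/N, N = 21516.
Suburban: Wₕ = 0.71216769; term = 0.71216769²·(1 − 0.12895647)·40.05/1976 = 0.0089540594.
Rural: Wₕ = 0.14788994; term = 0.14788994²·(1 − 0.12727844)·144.1/405 = 0.0067914411.
Urban: Wₕ = 0.13994237; term = 0.13994237²·(1 − 0.11790103)·48/355 = 0.0023357623.
Sum = 0.018081263.
SE = √(0.018081263) = 0.1345.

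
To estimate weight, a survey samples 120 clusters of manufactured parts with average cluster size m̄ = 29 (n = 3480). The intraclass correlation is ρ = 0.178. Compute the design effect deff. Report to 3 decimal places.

deff = 1 + (29 − 1)·0.178 = 1 + 4.984 = 5.984.

5.984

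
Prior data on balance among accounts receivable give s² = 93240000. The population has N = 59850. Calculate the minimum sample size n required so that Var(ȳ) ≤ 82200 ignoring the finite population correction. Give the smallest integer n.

Without fpc, n₀ = s²/D = 93240000/82200 = 1134.3066.
Rounding up, n = 1135.

1135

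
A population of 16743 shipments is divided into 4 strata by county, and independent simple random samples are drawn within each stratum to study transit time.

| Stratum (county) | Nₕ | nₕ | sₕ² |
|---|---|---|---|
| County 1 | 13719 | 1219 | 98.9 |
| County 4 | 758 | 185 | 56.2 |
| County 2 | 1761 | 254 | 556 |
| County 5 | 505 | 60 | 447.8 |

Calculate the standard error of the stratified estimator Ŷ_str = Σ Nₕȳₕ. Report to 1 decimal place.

4640.2

Var(Ŷ_str) = Σₕ Nₕ²(1 − fₕ)sₕ²/nₕ.
County 1: 13719²·(1 − 1219/13719)·98.9/1219 = 1.3913137 × 10^7.
County 4: 758²·(1 − 185/758)·56.2/185 = 131943.63.
County 2: 1761²·(1 − 254/1761)·556/254 = 5.8091646 × 10^6.
County 5: 505²·(1 − 60/505)·447.8/60 = 1.6771976 × 10^6.
Sum = 2.1531443 × 10^7.
SE = √(2.1531443 × 10^7) = 4640.2.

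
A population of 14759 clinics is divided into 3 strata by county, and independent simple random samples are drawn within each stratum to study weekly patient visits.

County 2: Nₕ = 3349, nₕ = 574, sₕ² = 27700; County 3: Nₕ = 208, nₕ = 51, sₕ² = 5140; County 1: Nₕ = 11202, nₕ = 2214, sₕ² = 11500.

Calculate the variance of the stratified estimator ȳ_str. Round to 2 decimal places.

4.47

Var(ȳ_str) = Σₕ Wₕ²(1 − fₕ)sₕ²/nₕ with Wₕ = Nₕ/N, N = 14759.
County 2: Wₕ = 0.22691239; term = 0.22691239²·(1 − 0.17139445)·27700/574 = 2.0588853.
County 3: Wₕ = 0.01409310; term = 0.01409310²·(1 − 0.24519231)·5140/51 = 0.015109221.
County 1: Wₕ = 0.75899451; term = 0.75899451²·(1 − 0.19764328)·11500/2214 = 2.4008498.
Sum = 4.4748443.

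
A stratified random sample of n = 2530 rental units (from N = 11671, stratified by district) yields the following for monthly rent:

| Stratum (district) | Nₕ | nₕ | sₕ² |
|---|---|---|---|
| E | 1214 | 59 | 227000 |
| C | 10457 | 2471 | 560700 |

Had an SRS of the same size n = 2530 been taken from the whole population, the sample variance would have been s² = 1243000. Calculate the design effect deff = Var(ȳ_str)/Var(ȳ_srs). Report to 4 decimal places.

0.4645

Var(ȳ_str) = Σ Wₕ²(1−fₕ)sₕ²/nₕ with Wₕ = Nₕ/11671:
  E: (1214/11671)²·(1−59/1214)·227000/59 = 39.605762
  C: (10457/11671)²·(1−2471/10457)·560700/2471 = 139.11632
  → Var(ȳ_str) = 178.72208.
Var(ȳ_srs) = (1 − 2530/11671)·1243000/2530 = 384.80105.
deff = 178.72208 / 384.80105 = 0.4645.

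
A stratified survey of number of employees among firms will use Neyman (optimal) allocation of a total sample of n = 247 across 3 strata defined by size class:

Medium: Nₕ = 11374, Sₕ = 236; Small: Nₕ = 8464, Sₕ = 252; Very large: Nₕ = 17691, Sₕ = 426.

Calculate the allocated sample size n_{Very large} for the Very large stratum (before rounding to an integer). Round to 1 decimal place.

Neyman allocation: nₕ = n·NₕSₕ / Σⱼ NⱼSⱼ.
Σ NⱼSⱼ = 11374·236 + 8464·252 + 17691·426 = 1.2353558 × 10^7.
n_{Very large} = 247·17691·426 / (1.2353558 × 10^7) = 150.7.

150.7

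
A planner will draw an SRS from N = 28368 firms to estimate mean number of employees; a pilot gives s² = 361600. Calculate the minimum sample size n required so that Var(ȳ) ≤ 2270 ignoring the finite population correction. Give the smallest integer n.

Without fpc, n₀ = s²/D = 361600/2270 = 159.2952.
Rounding up, n = 160.

160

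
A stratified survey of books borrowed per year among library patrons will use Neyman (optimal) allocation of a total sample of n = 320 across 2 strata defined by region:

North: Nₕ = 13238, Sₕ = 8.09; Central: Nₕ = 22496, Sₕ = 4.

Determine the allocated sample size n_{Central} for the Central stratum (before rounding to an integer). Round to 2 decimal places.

146.11

Neyman allocation: nₕ = n·NₕSₕ / Σⱼ NⱼSⱼ.
Σ NⱼSⱼ = 13238·8.09 + 22496·4 = 197079.42.
n_{Central} = 320·22496·4 / 197079.42 = 146.11.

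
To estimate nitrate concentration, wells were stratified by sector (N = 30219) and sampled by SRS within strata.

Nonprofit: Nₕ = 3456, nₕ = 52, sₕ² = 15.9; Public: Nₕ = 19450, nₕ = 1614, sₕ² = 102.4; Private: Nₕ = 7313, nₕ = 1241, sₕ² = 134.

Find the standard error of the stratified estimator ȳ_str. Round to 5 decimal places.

0.18246

Var(ȳ_str) = Σₕ Wₕ²(1 − fₕ)sₕ²/nₕ with Wₕ = Nₕ/N, N = 30219.
Nonprofit: Wₕ = 0.11436513; term = 0.11436513²·(1 − 0.01504630)·15.9/52 = 0.0039390989.
Public: Wₕ = 0.64363480; term = 0.64363480²·(1 − 0.08298201)·102.4/1614 = 0.024102013.
Private: Wₕ = 0.24200007; term = 0.24200007²·(1 − 0.16969780)·134/1241 = 0.0052504941.
Sum = 0.033291606.
SE = √(0.033291606) = 0.18246.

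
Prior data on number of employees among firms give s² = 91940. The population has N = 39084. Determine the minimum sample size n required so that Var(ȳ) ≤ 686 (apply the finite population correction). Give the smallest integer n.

134

Without fpc, n₀ = s²/D = 91940/686 = 134.0233.
With fpc, (1 − n/N)·s²/n ≤ D requires n ≥ n₀/(1 + n₀/N) = 134.0233/(1 + 134.0233/39084) = 133.5653.
Rounding up, n = 134.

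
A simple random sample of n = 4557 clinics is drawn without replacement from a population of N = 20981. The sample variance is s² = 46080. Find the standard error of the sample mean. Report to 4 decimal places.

2.8135

Under SRS without replacement, Var(ȳ) = (1 − f)·s²/n with f = n/N = 4557/20981 = 0.21719651.
Var(ȳ) = (1 − 0.21719651)·46080/4557 = 0.78280349·10.111916 = 7.9156429.
SE(ȳ) = √(7.9156429) = 2.8135.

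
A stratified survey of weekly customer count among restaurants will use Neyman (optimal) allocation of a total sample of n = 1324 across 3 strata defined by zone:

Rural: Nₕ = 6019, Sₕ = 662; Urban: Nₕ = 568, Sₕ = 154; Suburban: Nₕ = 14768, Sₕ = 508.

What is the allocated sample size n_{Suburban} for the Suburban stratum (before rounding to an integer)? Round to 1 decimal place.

Neyman allocation: nₕ = n·NₕSₕ / Σⱼ NⱼSⱼ.
Σ NⱼSⱼ = 6019·662 + 568·154 + 14768·508 = 1.1574194 × 10^7.
n_{Suburban} = 1324·14768·508 / (1.1574194 × 10^7) = 858.2.

858.2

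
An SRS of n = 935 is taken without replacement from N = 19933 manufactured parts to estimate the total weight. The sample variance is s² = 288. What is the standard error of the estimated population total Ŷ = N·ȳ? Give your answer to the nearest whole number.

Var(Ŷ) = N²·Var(ȳ) = N²·(1 − n/N)·s²/n.
f = 935/19933 = 0.04690714; Var(ȳ) = 0.95309286·288/935 = 0.29357299.
Var(Ŷ) = 19933² · 0.29357299 = 1.1664374 × 10^8.
SE(Ŷ) = √(1.1664374 × 10^8) = 10800.

10800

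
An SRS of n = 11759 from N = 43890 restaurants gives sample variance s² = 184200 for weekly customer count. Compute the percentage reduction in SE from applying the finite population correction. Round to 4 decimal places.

f = n/N = 11759/43890 = 0.26791980.
SE_no-fpc = √(s²/n) = 3.9578526; SE_fpc = √((1−f)s²/n) = 3.3864054.
Ratio = √(1−f) = 0.85561685. Reduction = 100·(1 − 0.85561685) = 14.4383%.

14.4383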